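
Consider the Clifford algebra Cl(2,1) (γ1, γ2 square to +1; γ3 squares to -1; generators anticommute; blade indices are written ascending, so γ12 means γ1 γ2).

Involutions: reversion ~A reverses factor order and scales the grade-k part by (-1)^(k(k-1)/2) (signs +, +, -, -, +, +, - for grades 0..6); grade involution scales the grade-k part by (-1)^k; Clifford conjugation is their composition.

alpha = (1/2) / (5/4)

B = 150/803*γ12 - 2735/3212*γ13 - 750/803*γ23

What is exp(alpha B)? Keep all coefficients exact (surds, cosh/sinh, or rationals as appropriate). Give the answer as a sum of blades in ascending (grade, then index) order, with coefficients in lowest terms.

B^2 term by term: the squares give (150/803)^2*(γ12)^2 + (-2735/3212)^2*(γ13)^2 + (-750/803)^2*(γ23)^2 = 22500/644809*(-1) + 7480225/10316944*(+1) + 562500/644809*(+1) = 25/16 (each basis 2-blade squares to minus the product of its generators' squares); cross terms between blades sharing an index anticommute and cancel. So B^2 = 25/16.
B^2 = 25/16 — B^2 > 0, so the exponential closes hyperbolically: l = 5/4, alpha*l = 1/2, so exp(alpha B) = cosh(1/2) + (sinh(1/2)/(5/4))*B = cosh(1/2) + (4*sinh(1/2)/5)*B.
Answer: cosh(1/2) + 120*sinh(1/2)/803*γ12 - 547*sinh(1/2)/803*γ13 - 600*sinh(1/2)/803*γ23


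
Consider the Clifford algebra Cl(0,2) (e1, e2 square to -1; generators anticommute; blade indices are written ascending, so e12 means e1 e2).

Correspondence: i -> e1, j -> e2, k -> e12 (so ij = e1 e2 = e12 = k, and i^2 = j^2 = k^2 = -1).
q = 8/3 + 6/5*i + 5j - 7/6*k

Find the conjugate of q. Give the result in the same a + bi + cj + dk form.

In blades: q = 8/3 + 6/5*e1 + 5*e2 - 7/6*e12.
Conjugation here is Clifford conjugation: the scalar is fixed and the grade-1 and grade-2 blades all flip sign, giving 8/3 - 6/5*e1 - 5*e2 + 7/6*e12; translating back:
Answer: 8/3 - 6/5*i - 5j + 7/6*k


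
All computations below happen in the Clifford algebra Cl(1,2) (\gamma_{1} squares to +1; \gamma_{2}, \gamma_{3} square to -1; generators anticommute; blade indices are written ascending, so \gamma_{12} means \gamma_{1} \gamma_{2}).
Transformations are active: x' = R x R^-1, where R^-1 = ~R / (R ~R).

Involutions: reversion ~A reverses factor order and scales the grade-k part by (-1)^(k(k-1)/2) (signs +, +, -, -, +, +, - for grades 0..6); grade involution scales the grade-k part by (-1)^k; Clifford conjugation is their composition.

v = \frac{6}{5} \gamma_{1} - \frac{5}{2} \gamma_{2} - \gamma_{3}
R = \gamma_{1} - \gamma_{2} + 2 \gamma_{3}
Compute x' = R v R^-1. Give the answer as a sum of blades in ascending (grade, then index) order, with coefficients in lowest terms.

~R = \gamma_{1} - \gamma_{2} + 2 \gamma_{3}, and R ~R = -4, so R^-1 = ~R / (-4).
R v = \frac{7}{10} - \frac{13}{10} \gamma_{12} - \frac{17}{5} \gamma_{13} + 6 \gamma_{23}
Answer: -\frac{31}{20} \gamma_{1} + \frac{57}{20} \gamma_{2} + \frac{3}{10} \gamma_{3}


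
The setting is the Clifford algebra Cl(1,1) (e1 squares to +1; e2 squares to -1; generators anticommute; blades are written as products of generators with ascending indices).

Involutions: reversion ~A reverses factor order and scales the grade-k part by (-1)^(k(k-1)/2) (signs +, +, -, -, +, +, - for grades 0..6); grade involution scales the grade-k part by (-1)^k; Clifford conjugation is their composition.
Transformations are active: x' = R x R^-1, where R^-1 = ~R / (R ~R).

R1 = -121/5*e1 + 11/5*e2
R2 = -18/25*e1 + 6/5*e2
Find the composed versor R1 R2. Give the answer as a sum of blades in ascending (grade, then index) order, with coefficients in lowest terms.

Distribute over the terms of R1 (each basis-blade product reordered to ascending indices, repeated generators contracted through their squares):
(-121/5*e1) R2 = 2178/125 - 726/25*e1 e2
(11/5*e2) R2 = -66/25 + 198/125*e1 e2
Summing the partial products and collecting blades:
Answer: 1848/125 - 3432/125*e1 e2


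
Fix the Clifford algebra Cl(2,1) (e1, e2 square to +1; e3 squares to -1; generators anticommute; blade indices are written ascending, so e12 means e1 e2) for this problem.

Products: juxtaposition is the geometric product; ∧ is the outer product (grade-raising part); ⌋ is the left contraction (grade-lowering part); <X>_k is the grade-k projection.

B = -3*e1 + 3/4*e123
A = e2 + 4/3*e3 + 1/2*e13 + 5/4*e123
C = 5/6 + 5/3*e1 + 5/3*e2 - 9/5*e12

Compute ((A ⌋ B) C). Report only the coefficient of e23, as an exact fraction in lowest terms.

step 1: 15/16 - 3/8*e2 - e12 - 3/4*e13
step 2: -263/160 - 187/240*e1 + 35/12*e2 + 5/4*e3 - 91/48*e12 - 5/8*e13 + 27/20*e23 + 5/4*e123
Answer: 27/20


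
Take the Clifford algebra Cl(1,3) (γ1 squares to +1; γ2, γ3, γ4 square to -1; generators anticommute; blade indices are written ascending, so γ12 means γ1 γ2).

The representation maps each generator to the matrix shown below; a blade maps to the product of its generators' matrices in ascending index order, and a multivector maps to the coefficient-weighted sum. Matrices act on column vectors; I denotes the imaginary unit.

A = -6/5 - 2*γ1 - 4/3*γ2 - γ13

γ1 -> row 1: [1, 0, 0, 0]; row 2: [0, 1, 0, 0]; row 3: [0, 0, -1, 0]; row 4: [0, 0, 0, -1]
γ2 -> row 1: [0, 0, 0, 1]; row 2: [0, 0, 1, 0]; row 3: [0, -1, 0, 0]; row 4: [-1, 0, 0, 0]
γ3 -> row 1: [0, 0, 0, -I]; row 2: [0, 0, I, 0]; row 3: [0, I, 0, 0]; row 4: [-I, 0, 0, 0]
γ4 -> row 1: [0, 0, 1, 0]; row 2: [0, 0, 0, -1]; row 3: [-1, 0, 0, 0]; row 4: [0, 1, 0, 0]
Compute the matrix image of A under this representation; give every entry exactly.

Bivector images (products of the table entries): rho(γ13) = rho(γ1)rho(γ3) = row 1: [0, 0, 0, -I]; row 2: [0, 0, I, 0]; row 3: [0, -I, 0, 0]; row 4: [I, 0, 0, 0].
M = (-6/5)*1 + (-2)*rho(γ1) + (-4/3)*rho(γ2) + (-1)*rho(γ13), summed entrywise (1 is the identity matrix):
Answer: row 1: [-16/5, 0, 0, -4/3 + I]; row 2: [0, -16/5, -4/3 - I, 0]; row 3: [0, 4/3 + I, 4/5, 0]; row 4: [4/3 - I, 0, 0, 4/5]


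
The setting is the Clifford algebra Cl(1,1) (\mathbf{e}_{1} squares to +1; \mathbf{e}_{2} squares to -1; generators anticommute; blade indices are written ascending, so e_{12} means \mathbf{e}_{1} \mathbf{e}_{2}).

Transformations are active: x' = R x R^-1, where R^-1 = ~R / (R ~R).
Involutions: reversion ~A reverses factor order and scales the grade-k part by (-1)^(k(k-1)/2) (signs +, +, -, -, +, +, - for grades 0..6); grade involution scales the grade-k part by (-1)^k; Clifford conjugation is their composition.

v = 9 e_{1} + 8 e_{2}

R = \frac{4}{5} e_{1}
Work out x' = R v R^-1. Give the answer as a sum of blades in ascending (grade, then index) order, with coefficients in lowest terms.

~R = \frac{4}{5} e_{1}, and R ~R = \frac{16}{25}, so R^-1 = ~R / (\frac{16}{25}).
R v = \frac{36}{5} + \frac{32}{5} e_{12}
Answer: 9 e_{1} - 8 e_{2}


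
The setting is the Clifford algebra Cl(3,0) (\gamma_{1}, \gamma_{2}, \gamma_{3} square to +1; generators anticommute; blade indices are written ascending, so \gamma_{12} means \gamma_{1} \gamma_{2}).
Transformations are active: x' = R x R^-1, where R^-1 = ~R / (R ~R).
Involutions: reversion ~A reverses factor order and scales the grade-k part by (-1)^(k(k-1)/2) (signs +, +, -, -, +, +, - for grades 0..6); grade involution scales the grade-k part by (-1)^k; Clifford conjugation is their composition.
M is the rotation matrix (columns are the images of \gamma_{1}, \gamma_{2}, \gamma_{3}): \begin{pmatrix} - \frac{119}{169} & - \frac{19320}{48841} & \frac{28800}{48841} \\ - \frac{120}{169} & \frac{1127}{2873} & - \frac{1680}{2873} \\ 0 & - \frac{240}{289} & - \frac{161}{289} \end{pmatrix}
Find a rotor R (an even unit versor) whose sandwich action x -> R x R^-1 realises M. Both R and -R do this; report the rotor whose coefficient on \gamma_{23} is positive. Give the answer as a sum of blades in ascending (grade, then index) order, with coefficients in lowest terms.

Method: write R = a + b12*\gamma_{12} + b13*\gamma_{13} + b23*\gamma_{23} with a^2 + b12^2 + b13^2 + b23^2 = 1 (so R^-1 = ~R). Expanding the columns R e_j ~R gives tr M = 4a^2 - 1 and, from the antisymmetric part, M21 - M12 = -4a*b12, M13 - M31 = 4a*b13, M32 - M23 = -4a*b23.
Here tr M = -\frac{42441}{48841}, so a^2 = (1 + tr M)/4 = \frac{1600}{48841} and a = ±\frac{40}{221}. Taking a = \frac{40}{221}: M21 - M12 = -\frac{15360}{48841}, M13 - M31 = \frac{28800}{48841}, M32 - M23 = -\frac{12000}{48841}, giving b12 = \frac{96}{221}, b13 = \frac{180}{221}, b23 = \frac{75}{221}, i.e. R = \frac{40}{221} + \frac{96}{221} \gamma_{12} + \frac{180}{221} \gamma_{13} + \frac{75}{221} \gamma_{23}.
Its \gamma_{23} coefficient is already positive.
Answer: \frac{40}{221} + \frac{96}{221} \gamma_{12} + \frac{180}{221} \gamma_{13} + \frac{75}{221} \gamma_{23}. Recall the cover is two-to-one: with M of trace -\frac{42441}{48841}, both preimages act alike, and the stated \gamma_{23} sign chooses the sheet.


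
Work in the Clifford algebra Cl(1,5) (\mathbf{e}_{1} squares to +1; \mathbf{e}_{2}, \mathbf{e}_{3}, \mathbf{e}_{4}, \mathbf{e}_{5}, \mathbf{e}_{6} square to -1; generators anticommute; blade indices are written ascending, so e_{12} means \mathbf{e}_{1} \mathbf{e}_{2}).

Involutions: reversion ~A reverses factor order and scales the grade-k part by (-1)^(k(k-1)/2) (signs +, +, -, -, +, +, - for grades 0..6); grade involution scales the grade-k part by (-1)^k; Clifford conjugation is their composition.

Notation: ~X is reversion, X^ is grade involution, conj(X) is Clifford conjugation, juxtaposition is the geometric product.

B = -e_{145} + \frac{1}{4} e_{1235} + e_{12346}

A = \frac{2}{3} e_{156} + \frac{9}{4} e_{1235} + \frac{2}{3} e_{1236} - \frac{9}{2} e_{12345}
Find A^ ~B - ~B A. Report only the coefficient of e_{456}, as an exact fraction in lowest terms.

first term: -\frac{9}{16} + \frac{43}{24} e_{4} - \frac{9}{2} e_{23} - \frac{2}{3} e_{46} - \frac{14}{3} e_{56} - \frac{9}{4} e_{234} - \frac{1}{6} e_{236} - \frac{9}{4} e_{456} + \frac{2}{3} e_{2345} - \frac{2}{3} e_{23456}
second term: -\frac{9}{16} - \frac{11}{24} e_{4} + \frac{9}{2} e_{23} - \frac{2}{3} e_{46} - \frac{13}{3} e_{56} - \frac{9}{4} e_{234} + \frac{1}{6} e_{236} + \frac{9}{4} e_{456} + \frac{2}{3} e_{2345} + \frac{2}{3} e_{23456}
Answer: -\frac{9}{2}


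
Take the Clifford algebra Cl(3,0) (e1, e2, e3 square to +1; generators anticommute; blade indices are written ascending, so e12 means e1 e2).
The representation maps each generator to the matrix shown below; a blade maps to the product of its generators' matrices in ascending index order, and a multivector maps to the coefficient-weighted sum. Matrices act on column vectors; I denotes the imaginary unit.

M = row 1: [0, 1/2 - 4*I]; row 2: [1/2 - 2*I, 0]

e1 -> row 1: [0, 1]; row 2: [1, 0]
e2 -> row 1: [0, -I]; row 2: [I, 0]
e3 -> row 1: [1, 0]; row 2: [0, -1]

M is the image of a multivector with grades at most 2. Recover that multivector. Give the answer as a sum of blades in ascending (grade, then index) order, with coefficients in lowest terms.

Method: 1, rho(e1), rho(e2), rho(e3) form a trace-orthogonal basis of the 2x2 complex matrices (tr(X Y) = 2 if X = Y, else 0), so M = m0*1 + m1*rho(e1) + m2*rho(e2) + m3*rho(e3) with m0 = tr(M)/2 = 0, m1 = tr(M rho(e1))/2 = 1/2 - 3*I, m2 = tr(M rho(e2))/2 = 1, m3 = tr(M rho(e3))/2 = 0.
Multiplying table entries, the bivector images are rho(e12) = I*rho(e3), rho(e13) = -I*rho(e2), rho(e23) = I*rho(e1); with real blade coefficients the real parts of m0..m3 are the coefficients of 1, e1, e2, e3 and the imaginary parts give the bivectors (e23: Im m1, e13: -Im m2, e12: Im m3).
Answer: 1/2*e1 + e2 - 3*e23


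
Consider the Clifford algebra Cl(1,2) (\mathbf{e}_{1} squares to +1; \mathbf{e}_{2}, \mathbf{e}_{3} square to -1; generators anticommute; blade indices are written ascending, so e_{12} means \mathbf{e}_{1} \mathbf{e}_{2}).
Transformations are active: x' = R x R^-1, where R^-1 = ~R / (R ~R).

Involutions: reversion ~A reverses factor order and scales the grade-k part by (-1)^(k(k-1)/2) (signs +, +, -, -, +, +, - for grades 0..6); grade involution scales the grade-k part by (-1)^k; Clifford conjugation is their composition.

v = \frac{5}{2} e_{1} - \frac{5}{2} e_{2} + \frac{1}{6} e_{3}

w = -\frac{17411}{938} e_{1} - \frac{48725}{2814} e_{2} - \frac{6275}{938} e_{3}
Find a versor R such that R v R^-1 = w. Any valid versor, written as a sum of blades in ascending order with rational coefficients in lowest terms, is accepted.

A norm check does it: q(v) = q(w) = -\frac{1}{36}, hence R = v + w = -\frac{7533}{469} e_{1} - \frac{27880}{1407} e_{2} - \frac{9178}{1407} e_{3} realises the map — parallel part kept, (v - w)/2 negated, v carried to w.
Answer: -\frac{7533}{469} e_{1} - \frac{27880}{1407} e_{2} - \frac{9178}{1407} e_{3}


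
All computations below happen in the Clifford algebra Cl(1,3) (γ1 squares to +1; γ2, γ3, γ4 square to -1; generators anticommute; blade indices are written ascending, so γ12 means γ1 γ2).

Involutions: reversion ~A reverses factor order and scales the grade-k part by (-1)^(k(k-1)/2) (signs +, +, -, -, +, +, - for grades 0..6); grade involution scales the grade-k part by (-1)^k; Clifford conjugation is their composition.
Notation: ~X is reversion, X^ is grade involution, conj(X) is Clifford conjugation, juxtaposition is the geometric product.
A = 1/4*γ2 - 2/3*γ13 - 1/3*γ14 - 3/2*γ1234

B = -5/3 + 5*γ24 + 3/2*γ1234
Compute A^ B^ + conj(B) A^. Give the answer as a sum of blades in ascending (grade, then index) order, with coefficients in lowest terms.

first term: 9/4 + 5/12*γ2 + 5/4*γ4 - 5/3*γ12 - 115/18*γ13 + 5/9*γ14 - 1/2*γ23 + γ24 - 3/8*γ134 + 35/6*γ1234
second term: 9/4 + 5/12*γ2 + 5/4*γ4 - 5/3*γ12 + 155/18*γ13 + 5/9*γ14 - 1/2*γ23 + γ24 + 3/8*γ134 - 5/6*γ1234
Answer: 9/2 + 5/6*γ2 + 5/2*γ4 - 10/3*γ12 + 20/9*γ13 + 10/9*γ14 - γ23 + 2*γ24 + 5*γ1234


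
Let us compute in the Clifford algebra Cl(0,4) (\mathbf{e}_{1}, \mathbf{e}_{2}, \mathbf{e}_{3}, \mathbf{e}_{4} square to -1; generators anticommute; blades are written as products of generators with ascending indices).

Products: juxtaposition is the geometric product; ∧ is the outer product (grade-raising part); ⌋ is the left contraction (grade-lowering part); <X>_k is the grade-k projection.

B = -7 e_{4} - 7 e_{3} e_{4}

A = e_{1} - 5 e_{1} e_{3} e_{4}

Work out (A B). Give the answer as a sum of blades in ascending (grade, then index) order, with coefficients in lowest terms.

step 1: -35 e_{1} - 35 e_{1} e_{3} - 7 e_{1} e_{4} - 7 e_{1} e_{3} e_{4}
Answer: -35 e_{1} - 35 e_{1} e_{3} - 7 e_{1} e_{4} - 7 e_{1} e_{3} e_{4}


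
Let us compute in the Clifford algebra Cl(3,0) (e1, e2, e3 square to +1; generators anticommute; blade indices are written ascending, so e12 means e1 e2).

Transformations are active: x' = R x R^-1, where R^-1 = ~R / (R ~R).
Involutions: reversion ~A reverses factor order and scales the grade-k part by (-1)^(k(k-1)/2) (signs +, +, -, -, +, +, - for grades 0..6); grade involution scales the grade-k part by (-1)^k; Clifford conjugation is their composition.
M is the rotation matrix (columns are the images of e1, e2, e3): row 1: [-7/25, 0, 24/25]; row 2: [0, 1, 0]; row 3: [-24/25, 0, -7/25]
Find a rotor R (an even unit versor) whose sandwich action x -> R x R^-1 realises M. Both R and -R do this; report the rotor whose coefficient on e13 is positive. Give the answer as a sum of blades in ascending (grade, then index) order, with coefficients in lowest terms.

Method: write R = a + b12*e12 + b13*e13 + b23*e23 with a^2 + b12^2 + b13^2 + b23^2 = 1 (so R^-1 = ~R). Expanding the columns R e_j ~R gives tr M = 4a^2 - 1 and, from the antisymmetric part, M21 - M12 = -4a*b12, M13 - M31 = 4a*b13, M32 - M23 = -4a*b23.
Here tr M = 11/25, so a^2 = (1 + tr M)/4 = 9/25 and a = ±3/5. Taking a = 3/5: M21 - M12 = 0, M13 - M31 = 48/25, M32 - M23 = 0, giving b12 = 0, b13 = 4/5, b23 = 0, i.e. R = 3/5 + 4/5*e13.
Its e13 coefficient is already positive.
Answer: 3/5 + 4/5*e13. Sheet selection: the two-to-one cover makes ±R indistinguishable at the matrix level (trace 11/25), so uniqueness comes from the required sign on e13.


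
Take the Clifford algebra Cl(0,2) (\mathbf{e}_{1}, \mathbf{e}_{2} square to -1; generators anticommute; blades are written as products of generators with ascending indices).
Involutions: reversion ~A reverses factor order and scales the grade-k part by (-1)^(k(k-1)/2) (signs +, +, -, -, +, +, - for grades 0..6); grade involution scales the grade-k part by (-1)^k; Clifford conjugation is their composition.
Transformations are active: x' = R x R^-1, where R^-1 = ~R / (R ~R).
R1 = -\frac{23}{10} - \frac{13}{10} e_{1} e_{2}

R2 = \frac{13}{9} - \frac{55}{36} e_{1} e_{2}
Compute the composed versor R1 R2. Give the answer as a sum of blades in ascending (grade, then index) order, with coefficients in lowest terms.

Distribute over the terms of R1 (each basis-blade product reordered to ascending indices, repeated generators contracted through their squares):
(-\frac{23}{10}) R2 = -\frac{299}{90} + \frac{253}{72} e_{1} e_{2}
(-\frac{13}{10} e_{1} e_{2}) R2 = -\frac{143}{72} - \frac{169}{90} e_{1} e_{2}
Summing the partial products and collecting blades:
Answer: -\frac{637}{120} + \frac{589}{360} e_{1} e_{2}


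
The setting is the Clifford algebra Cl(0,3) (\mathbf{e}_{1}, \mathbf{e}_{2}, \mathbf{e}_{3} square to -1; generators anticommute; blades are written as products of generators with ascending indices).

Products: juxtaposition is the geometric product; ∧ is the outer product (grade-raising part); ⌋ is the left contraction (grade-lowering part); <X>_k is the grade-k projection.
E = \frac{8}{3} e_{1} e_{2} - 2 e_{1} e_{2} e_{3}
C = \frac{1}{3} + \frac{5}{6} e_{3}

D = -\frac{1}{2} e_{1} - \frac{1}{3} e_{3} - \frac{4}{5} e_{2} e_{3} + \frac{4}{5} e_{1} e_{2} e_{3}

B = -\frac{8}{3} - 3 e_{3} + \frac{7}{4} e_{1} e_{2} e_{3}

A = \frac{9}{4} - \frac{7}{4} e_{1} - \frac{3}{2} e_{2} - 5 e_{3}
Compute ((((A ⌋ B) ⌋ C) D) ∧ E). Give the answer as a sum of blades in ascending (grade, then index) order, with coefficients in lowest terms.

step 1: -21 - \frac{27}{4} e_{3} + \frac{35}{4} e_{1} e_{2} - \frac{21}{8} e_{1} e_{3} + \frac{49}{16} e_{2} e_{3} + \frac{63}{16} e_{1} e_{2} e_{3}
step 2: -\frac{11}{8} - \frac{35}{2} e_{3}
step 3: -\frac{35}{6} + \frac{11}{16} e_{1} + 14 e_{2} + \frac{11}{24} e_{3} + 14 e_{1} e_{2} - \frac{35}{4} e_{1} e_{3} + \frac{11}{10} e_{2} e_{3} - \frac{11}{10} e_{1} e_{2} e_{3}
step 4: -\frac{140}{9} e_{1} e_{2} + \frac{116}{9} e_{1} e_{2} e_{3}
Answer: -\frac{140}{9} e_{1} e_{2} + \frac{116}{9} e_{1} e_{2} e_{3}


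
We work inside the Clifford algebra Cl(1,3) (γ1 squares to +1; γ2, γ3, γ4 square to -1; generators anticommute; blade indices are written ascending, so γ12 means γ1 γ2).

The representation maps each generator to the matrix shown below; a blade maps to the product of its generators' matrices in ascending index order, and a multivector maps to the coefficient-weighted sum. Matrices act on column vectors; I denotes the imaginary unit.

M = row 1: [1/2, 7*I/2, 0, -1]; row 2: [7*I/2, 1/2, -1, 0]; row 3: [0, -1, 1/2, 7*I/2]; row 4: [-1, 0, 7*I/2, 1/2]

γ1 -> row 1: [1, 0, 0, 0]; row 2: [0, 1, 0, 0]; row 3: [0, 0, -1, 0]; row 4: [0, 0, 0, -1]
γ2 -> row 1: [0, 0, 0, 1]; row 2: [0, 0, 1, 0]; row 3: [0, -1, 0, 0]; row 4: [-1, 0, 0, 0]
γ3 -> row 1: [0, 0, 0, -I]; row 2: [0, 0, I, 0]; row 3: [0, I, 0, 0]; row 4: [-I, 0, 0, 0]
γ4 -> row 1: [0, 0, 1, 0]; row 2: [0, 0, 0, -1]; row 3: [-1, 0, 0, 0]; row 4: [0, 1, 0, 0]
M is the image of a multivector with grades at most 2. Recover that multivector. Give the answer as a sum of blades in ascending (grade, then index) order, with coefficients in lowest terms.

Method: the blade images are trace-orthogonal — tr(rho(e_A) rho(e_B)^-1) = 4 if A = B and 0 otherwise — and rho(e_A)^-1 = (e_A)^2 * rho(e_A) with (e_A)^2 = +1 or -1, so the coefficient of e_A in the preimage is (e_A)^2 * tr(M rho(e_A))/4.
Nonzero projections over blades of grade <= 2: 1: (1)^2 = +1, tr(M 1) = 2, coefficient 1/2; γ12: (γ12)^2 = +1, tr(M rho(γ12)) = -4, coefficient -1; γ34: (γ34)^2 = -1, tr(M rho(γ34)) = 14, coefficient -7/2. Every other blade of grade <= 2 projects to 0.
Answer: 1/2 - γ12 - 7/2*γ34


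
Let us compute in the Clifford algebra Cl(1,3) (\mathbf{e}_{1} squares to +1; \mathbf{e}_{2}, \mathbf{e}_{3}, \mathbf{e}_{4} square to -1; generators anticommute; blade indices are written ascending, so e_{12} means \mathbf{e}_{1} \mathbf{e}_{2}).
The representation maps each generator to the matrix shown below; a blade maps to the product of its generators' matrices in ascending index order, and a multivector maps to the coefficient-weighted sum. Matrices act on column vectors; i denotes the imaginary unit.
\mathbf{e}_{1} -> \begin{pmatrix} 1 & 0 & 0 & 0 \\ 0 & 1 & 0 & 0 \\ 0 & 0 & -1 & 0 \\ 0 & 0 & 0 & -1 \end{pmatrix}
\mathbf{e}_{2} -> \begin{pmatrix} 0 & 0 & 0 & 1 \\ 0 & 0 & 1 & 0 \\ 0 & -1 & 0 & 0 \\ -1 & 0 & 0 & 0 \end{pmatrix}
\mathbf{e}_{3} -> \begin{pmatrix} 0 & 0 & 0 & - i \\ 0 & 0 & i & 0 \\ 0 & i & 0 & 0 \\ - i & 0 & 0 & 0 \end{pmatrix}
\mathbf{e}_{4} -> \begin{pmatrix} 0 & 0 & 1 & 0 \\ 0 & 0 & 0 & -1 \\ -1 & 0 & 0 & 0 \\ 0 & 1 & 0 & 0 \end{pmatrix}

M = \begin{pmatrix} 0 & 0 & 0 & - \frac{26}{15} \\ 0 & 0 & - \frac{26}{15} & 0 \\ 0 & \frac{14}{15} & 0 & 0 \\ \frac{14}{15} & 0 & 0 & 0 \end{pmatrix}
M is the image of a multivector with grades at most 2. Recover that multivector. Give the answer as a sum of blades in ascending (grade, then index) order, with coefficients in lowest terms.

Method: the blade images are trace-orthogonal — tr(rho(e_A) rho(e_B)^-1) = 4 if A = B and 0 otherwise — and rho(e_A)^-1 = (e_A)^2 * rho(e_A) with (e_A)^2 = +1 or -1, so the coefficient of e_A in the preimage is (e_A)^2 * tr(M rho(e_A))/4.
Nonzero projections over blades of grade <= 2: e_{2}: (e_{2})^2 = -1, tr(M rho(e_{2})) = \frac{16}{3}, coefficient -\frac{4}{3}; e_{12}: (e_{12})^2 = +1, tr(M rho(e_{12})) = - \frac{8}{5}, coefficient -\frac{2}{5}. Every other blade of grade <= 2 projects to 0.
Answer: -\frac{4}{3} e_{2} - \frac{2}{5} e_{12}


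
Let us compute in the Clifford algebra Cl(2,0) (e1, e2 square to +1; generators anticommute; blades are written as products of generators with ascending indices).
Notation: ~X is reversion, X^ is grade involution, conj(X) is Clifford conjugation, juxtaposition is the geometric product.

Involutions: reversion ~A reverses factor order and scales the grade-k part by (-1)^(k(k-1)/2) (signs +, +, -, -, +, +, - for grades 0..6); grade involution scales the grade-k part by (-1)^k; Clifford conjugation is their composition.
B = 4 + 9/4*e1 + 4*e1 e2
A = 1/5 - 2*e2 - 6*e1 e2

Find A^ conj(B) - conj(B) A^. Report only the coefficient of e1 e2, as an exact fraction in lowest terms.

first term: -116/5 + 151/20*e1 - 11/2*e2 - 203/10*e1 e2
second term: -116/5 - 169/20*e1 + 43/2*e2 - 293/10*e1 e2
Answer: 9


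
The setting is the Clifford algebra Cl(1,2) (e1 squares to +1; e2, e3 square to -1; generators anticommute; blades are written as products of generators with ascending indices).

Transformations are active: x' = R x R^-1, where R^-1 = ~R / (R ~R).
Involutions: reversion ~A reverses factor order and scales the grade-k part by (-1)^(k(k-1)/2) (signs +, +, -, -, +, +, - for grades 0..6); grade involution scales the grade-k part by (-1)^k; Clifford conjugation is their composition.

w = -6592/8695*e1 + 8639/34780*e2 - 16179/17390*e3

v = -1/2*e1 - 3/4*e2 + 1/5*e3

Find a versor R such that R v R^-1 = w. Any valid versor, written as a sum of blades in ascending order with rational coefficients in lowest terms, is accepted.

R = v + w = -21879/17390*e1 - 8723/17390*e2 - 12701/17390*e3 works: the equal norms (-141/400) guarantee its sandwich swaps v into w.
Answer: -21879/17390*e1 - 8723/17390*e2 - 12701/17390*e3


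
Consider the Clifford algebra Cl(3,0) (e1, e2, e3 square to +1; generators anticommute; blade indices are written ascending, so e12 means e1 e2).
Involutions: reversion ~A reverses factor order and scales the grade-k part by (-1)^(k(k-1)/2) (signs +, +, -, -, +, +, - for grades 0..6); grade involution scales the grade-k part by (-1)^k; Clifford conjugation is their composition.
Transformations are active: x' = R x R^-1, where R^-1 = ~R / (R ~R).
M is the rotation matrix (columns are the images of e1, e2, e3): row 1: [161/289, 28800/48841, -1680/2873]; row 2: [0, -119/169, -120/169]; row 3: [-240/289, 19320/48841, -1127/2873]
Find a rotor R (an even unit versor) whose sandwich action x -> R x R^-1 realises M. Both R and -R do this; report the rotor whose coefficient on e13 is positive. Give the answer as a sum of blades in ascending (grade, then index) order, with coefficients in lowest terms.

Method: write R = a + b12*e12 + b13*e13 + b23*e23 with a^2 + b12^2 + b13^2 + b23^2 = 1 (so R^-1 = ~R). Expanding the columns R e_j ~R gives tr M = 4a^2 - 1 and, from the antisymmetric part, M21 - M12 = -4a*b12, M13 - M31 = 4a*b13, M32 - M23 = -4a*b23.
Here tr M = -26341/48841, so a^2 = (1 + tr M)/4 = 5625/48841 and a = ±75/221. Taking a = 75/221: M21 - M12 = -28800/48841, M13 - M31 = 12000/48841, M32 - M23 = 54000/48841, giving b12 = 96/221, b13 = 40/221, b23 = -180/221, i.e. R = 75/221 + 96/221*e12 + 40/221*e13 - 180/221*e23.
Its e13 coefficient is already positive.
Answer: 75/221 + 96/221*e12 + 40/221*e13 - 180/221*e23. Key observation: the double cover Spin(3) -> SO(3) sends R and -R to the same matrix (trace -26341/48841 here), so the stated sign of the e13 coefficient is what selects one sheet.


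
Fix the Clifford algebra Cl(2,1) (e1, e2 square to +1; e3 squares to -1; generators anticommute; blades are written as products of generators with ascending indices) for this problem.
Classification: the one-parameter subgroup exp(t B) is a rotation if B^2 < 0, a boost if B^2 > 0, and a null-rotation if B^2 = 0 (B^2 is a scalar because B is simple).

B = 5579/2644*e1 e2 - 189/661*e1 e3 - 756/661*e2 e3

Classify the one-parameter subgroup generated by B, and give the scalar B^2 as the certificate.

B^2 term by term: the squares give (5579/2644)^2*(e1 e2)^2 + (-189/661)^2*(e1 e3)^2 + (-756/661)^2*(e2 e3)^2 = 31125241/6990736*(-1) + 35721/436921*(+1) + 571536/436921*(+1) = -49/16 (each basis 2-blade squares to minus the product of its generators' squares); cross terms between blades sharing an index anticommute and cancel. So B^2 = -49/16.
Answer: rotation, certificate B^2 = -49/16. The scalar -49/16 is the complete invariant here: its sign names the subgroup type.


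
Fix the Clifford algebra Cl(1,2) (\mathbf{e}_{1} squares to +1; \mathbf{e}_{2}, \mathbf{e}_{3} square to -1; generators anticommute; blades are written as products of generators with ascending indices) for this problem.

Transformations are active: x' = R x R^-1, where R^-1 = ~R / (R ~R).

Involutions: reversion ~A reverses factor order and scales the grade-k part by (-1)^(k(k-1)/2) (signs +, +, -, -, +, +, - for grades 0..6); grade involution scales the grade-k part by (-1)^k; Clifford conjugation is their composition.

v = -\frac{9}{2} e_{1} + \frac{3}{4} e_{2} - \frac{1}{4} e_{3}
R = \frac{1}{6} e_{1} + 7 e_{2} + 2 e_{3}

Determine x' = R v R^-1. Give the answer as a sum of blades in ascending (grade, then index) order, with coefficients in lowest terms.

~R = \frac{1}{6} e_{1} + 7 e_{2} + 2 e_{3}, and R ~R = -\frac{1907}{36}, so R^-1 = ~R / (-\frac{1907}{36}).
R v = -\frac{11}{2} + \frac{253}{8} e_{1} e_{2} + \frac{215}{24} e_{1} e_{3} - \frac{13}{4} e_{2} e_{3}
Answer: \frac{17295}{3814} e_{1} + \frac{5367}{7628} e_{2} + \frac{5075}{7628} e_{3}


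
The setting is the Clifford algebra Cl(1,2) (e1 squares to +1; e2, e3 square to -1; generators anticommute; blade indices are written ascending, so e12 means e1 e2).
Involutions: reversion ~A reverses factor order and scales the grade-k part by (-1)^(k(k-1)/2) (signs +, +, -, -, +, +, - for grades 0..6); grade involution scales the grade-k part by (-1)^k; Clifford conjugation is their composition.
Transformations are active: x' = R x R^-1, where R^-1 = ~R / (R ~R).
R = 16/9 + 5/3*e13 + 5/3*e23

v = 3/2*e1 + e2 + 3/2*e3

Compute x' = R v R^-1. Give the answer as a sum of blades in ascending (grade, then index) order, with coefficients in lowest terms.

~R = 16/9 - 5/3*e13 - 5/3*e23, and R ~R = 256/81, so R^-1 = ~R / (256/81).
R v = 1/6*e1 - 13/18*e2 + 11/6*e3 + 5/6*e123
Answer: -111/256*e1 - 239/256*e2 + 9/16*e3


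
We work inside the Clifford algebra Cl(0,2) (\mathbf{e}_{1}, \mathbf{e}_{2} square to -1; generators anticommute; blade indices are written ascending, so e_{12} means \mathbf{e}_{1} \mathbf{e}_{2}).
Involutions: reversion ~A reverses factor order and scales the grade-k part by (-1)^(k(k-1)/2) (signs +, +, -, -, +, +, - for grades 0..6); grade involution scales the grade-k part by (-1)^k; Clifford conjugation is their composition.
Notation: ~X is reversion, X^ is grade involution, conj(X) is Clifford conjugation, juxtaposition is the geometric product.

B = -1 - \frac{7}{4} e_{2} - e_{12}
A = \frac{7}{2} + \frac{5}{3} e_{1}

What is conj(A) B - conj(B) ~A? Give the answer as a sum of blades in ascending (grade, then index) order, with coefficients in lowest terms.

first term: -\frac{7}{2} + \frac{5}{3} e_{1} - \frac{187}{24} e_{2} - \frac{7}{12} e_{12}
second term: -\frac{7}{2} - \frac{5}{3} e_{1} + \frac{187}{24} e_{2} + \frac{7}{12} e_{12}
Answer: \frac{10}{3} e_{1} - \frac{187}{12} e_{2} - \frac{7}{6} e_{12}


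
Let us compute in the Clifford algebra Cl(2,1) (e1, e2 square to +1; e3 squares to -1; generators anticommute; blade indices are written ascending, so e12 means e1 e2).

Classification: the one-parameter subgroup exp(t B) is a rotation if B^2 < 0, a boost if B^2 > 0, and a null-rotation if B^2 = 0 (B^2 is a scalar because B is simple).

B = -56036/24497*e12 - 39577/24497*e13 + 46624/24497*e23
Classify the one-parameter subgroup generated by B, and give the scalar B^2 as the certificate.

B^2 term by term: the squares give (-56036/24497)^2*(e12)^2 + (-39577/24497)^2*(e13)^2 + (46624/24497)^2*(e23)^2 = 3140033296/600103009*(-1) + 1566338929/600103009*(+1) + 2173797376/600103009*(+1) = 1 (each basis 2-blade squares to minus the product of its generators' squares); cross terms between blades sharing an index anticommute and cancel. So B^2 = 1.
Answer: boost, certificate B^2 = 1. The invariant at work: B^2 = 1 is unchanged by conjugation, hence its sign classifies the subgroup whatever basis B is written in.


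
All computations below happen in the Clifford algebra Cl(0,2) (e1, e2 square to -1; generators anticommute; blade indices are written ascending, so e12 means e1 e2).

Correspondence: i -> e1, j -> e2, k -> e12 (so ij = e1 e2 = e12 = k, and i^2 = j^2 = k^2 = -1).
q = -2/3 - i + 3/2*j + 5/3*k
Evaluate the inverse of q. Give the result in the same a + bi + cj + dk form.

In blades: q = -2/3 - e1 + 3/2*e2 + 5/3*e12.
With qbar = -2/3 + e1 - 3/2*e2 - 5/3*e12 (scalar fixed, mapped units negated), q qbar = 233/36 (the sum of squared coefficients), so q^-1 = qbar / (233/36) = -24/233 + 36/233*e1 - 54/233*e2 - 60/233*e12; translating back:
Answer: -24/233 + 36/233*i - 54/233*j - 60/233*k


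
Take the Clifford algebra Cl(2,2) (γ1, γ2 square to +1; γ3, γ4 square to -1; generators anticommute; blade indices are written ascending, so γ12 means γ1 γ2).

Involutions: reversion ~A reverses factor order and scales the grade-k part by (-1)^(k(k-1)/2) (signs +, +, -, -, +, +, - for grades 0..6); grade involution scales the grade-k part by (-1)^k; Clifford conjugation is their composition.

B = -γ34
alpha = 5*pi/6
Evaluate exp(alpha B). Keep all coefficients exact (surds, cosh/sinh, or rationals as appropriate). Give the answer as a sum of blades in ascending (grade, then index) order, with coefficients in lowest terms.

B^2 = (-1)^2*(γ34)^2 = 1*(-1) = -1 (a basis 2-blade squares to minus the product of its generators' squares).
B^2 = -1 — the negative square puts this in the circular regime; l = 1, alpha*l = 5*pi/6, so exp(alpha B) = cos(5*pi/6) + (sin(5*pi/6)/1)*B = -sqrt(3)/2 + (1/2)*B.
Answer: -sqrt(3)/2 - 1/2*γ34


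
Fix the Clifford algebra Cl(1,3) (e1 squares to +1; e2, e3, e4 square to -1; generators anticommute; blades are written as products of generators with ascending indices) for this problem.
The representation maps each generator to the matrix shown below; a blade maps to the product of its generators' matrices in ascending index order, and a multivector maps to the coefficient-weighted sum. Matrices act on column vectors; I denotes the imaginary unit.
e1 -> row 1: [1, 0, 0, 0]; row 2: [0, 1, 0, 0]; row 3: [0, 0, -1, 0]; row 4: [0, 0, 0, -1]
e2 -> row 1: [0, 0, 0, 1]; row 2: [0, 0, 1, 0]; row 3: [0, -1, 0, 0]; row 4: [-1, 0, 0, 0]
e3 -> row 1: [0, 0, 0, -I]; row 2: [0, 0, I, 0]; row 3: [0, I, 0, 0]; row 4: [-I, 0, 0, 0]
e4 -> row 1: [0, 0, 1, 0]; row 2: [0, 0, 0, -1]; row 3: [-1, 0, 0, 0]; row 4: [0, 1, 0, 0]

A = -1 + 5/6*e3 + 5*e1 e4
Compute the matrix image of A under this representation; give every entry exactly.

Bivector images (products of the table entries): rho(e1 e4) = rho(e1)rho(e4) = row 1: [0, 0, 1, 0]; row 2: [0, 0, 0, -1]; row 3: [1, 0, 0, 0]; row 4: [0, -1, 0, 0].
M = (-1)*1 + (5/6)*rho(e3) + (5)*rho(e1 e4), summed entrywise (1 is the identity matrix):
Answer: row 1: [-1, 0, 5, -5*I/6]; row 2: [0, -1, 5*I/6, -5]; row 3: [5, 5*I/6, -1, 0]; row 4: [-5*I/6, -5, 0, -1]


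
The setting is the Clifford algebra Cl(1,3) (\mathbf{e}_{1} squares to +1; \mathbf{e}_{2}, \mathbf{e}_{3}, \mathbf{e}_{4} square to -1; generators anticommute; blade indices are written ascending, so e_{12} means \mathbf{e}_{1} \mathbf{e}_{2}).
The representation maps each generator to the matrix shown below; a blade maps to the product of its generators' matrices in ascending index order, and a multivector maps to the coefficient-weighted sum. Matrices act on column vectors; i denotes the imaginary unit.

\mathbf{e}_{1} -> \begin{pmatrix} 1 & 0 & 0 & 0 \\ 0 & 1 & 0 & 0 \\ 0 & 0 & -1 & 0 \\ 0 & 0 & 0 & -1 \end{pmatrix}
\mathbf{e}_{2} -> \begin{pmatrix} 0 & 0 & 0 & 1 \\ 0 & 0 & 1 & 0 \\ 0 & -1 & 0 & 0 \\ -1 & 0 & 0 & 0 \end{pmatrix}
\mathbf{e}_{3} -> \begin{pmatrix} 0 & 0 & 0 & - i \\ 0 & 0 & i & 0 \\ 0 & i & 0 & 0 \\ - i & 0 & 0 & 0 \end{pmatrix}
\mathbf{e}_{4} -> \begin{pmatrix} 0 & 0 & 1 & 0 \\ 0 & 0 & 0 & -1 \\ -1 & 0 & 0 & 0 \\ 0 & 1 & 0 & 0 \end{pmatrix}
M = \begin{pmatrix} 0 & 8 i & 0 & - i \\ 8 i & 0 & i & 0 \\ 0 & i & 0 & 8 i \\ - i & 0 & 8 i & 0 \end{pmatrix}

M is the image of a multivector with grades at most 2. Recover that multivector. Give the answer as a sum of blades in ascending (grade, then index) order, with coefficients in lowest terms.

Method: the blade images are trace-orthogonal — tr(rho(e_A) rho(e_B)^-1) = 4 if A = B and 0 otherwise — and rho(e_A)^-1 = (e_A)^2 * rho(e_A) with (e_A)^2 = +1 or -1, so the coefficient of e_A in the preimage is (e_A)^2 * tr(M rho(e_A))/4.
Nonzero projections over blades of grade <= 2: e_{3}: (e_{3})^2 = -1, tr(M rho(e_{3})) = -4, coefficient 1; e_{34}: (e_{34})^2 = -1, tr(M rho(e_{34})) = 32, coefficient -8. Every other blade of grade <= 2 projects to 0.
Answer: e_{3} - 8 e_{34}


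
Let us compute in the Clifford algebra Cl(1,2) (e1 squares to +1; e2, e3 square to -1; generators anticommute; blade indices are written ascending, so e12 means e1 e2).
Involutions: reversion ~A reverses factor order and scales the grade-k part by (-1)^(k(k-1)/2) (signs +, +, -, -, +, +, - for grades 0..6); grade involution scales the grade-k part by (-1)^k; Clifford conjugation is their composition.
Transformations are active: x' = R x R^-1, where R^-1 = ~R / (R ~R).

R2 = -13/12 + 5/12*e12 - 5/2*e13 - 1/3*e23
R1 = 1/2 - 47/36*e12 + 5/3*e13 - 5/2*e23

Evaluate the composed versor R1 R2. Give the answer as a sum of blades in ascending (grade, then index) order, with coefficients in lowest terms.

Distribute over the terms of R1 (each basis-blade product reordered to ascending indices, repeated generators contracted through their squares):
(1/2) R2 = -13/24 + 5/24*e12 - 5/4*e13 - 1/6*e23
(-47/36*e12) R2 = -235/432 + 611/432*e12 - 47/108*e13 - 235/72*e23
(5/3*e13) R2 = -25/6 - 5/9*e12 - 65/36*e13 + 25/36*e23
(-5/2*e23) R2 = -5/6 - 25/4*e12 - 25/24*e13 + 65/24*e23
Summing the partial products and collecting blades:
Answer: -2629/432 - 2239/432*e12 - 979/216*e13 - 1/36*e23


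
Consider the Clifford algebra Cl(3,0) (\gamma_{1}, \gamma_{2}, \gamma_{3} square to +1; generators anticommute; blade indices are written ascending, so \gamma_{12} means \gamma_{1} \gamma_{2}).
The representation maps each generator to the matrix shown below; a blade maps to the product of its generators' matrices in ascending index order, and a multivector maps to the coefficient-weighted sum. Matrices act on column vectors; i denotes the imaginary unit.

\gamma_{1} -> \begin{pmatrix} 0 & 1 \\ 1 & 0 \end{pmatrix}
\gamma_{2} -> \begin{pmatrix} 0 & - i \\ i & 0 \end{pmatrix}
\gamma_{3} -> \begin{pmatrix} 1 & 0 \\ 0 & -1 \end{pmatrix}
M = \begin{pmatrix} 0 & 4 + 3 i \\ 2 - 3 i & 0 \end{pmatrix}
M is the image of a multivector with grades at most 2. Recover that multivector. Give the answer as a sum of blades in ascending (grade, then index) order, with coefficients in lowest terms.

Method: 1, rho(\gamma_{1}), rho(\gamma_{2}), rho(\gamma_{3}) form a trace-orthogonal basis of the 2x2 complex matrices (tr(X Y) = 2 if X = Y, else 0), so M = m0*1 + m1*rho(\gamma_{1}) + m2*rho(\gamma_{2}) + m3*rho(\gamma_{3}) with m0 = tr(M)/2 = 0, m1 = tr(M rho(\gamma_{1}))/2 = 3, m2 = tr(M rho(\gamma_{2}))/2 = -3 + i, m3 = tr(M rho(\gamma_{3}))/2 = 0.
Multiplying table entries, the bivector images are rho(\gamma_{12}) = i*rho(\gamma_{3}), rho(\gamma_{13}) = -i*rho(\gamma_{2}), rho(\gamma_{23}) = i*rho(\gamma_{1}); with real blade coefficients the real parts of m0..m3 are the coefficients of 1, \gamma_{1}, \gamma_{2}, \gamma_{3} and the imaginary parts give the bivectors (\gamma_{23}: Im m1, \gamma_{13}: -Im m2, \gamma_{12}: Im m3).
Answer: 3 \gamma_{1} - 3 \gamma_{2} - \gamma_{13}


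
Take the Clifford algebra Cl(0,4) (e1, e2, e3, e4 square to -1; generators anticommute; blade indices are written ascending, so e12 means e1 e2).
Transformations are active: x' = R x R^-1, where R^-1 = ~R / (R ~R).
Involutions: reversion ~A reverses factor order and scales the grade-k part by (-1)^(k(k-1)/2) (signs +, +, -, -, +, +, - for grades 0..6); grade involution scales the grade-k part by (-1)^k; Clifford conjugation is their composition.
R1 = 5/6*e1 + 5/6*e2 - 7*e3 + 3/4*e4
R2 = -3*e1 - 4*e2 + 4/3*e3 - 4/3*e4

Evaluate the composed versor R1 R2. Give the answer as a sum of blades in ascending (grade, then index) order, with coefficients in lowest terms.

Distribute over the terms of R1 (each basis-blade product reordered to ascending indices, repeated generators contracted through their squares):
(5/6*e1) R2 = 5/2 - 10/3*e12 + 10/9*e13 - 10/9*e14
(5/6*e2) R2 = 10/3 + 5/2*e12 + 10/9*e23 - 10/9*e24
(-7*e3) R2 = 28/3 - 21*e13 - 28*e23 + 28/3*e34
(3/4*e4) R2 = 1 + 9/4*e14 + 3*e24 - e34
Summing the partial products and collecting blades:
Answer: 97/6 - 5/6*e12 - 179/9*e13 + 41/36*e14 - 242/9*e23 + 17/9*e24 + 25/3*e34


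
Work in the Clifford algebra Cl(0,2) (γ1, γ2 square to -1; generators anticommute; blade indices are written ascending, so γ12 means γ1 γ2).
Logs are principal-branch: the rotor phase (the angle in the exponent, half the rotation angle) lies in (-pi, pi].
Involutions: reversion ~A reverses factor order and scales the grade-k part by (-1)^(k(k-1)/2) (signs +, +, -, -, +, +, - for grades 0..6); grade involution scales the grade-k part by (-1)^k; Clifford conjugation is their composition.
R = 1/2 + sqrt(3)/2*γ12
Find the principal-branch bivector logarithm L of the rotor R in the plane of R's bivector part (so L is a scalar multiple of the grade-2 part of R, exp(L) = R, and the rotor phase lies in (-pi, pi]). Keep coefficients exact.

The scalar part of R is 1/2, which pins the rotor phase on the principal branch; dividing the bivector part by the sine of that phase recovers the unit plane, and L is the phase times that plane.
Concretely: cos(phase) = 1/2 gives phase = ±pi/3, and since phase/sin(phase) is even the sign is immaterial: L = (phase/sin(phase)) * <R>_2 = (2*sqrt(3)*pi/9) * <R>_2.
Answer: pi/3*γ12


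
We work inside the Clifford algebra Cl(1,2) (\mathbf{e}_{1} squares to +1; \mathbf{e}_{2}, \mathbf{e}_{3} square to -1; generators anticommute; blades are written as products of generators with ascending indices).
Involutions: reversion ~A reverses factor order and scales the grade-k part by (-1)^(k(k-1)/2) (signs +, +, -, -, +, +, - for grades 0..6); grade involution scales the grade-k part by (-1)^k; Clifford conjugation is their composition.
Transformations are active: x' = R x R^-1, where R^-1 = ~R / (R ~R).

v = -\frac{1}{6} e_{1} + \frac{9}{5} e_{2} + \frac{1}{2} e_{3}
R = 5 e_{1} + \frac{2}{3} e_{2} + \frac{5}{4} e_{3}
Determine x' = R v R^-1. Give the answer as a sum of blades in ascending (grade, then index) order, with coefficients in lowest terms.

~R = 5 e_{1} + \frac{2}{3} e_{2} + \frac{5}{4} e_{3}, and R ~R = \frac{3311}{144}, so R^-1 = ~R / (\frac{3311}{144}).
R v = -\frac{319}{120} + \frac{82}{9} e_{1} e_{2} + \frac{65}{24} e_{1} e_{3} - \frac{23}{12} e_{2} e_{3}
Answer: -\frac{1787}{1806} e_{1} - \frac{2941}{1505} e_{2} - \frac{475}{602} e_{3}
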